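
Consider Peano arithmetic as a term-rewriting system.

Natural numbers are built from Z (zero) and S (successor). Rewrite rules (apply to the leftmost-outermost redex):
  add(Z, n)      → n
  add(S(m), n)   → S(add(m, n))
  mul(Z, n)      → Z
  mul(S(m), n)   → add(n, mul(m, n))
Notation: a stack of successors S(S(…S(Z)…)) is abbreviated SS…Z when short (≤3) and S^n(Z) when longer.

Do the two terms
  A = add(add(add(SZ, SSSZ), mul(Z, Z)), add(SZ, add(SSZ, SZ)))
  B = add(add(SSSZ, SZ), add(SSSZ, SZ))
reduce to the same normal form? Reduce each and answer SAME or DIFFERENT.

Answer: SAME — A ⇓ S^8(Z), B ⇓ S^8(Z)

Reduction:
Term A:
  start: add(add(add(SZ, SSSZ), mul(Z, Z)), add(SZ, add(SSZ, SZ)))
  step 1: add(add(S(add(Z, SSSZ)), mul(Z, Z)), add(SZ, add(SSZ, SZ)))
  step 2: add(S(add(add(Z, SSSZ), mul(Z, Z))), add(SZ, add(SSZ, SZ)))
  step 3: S(add(add(add(Z, SSSZ), mul(Z, Z)), add(SZ, add(SSZ, SZ))))
  step 4: S(add(add(SSSZ, mul(Z, Z)), add(SZ, add(SSZ, SZ))))
  step 5: S(add(S(add(SSZ, mul(Z, Z))), add(SZ, add(SSZ, SZ))))
  step 6: S(S(add(add(SSZ, mul(Z, Z)), add(SZ, add(SSZ, SZ)))))
  step 7: S(S(add(S(add(SZ, mul(Z, Z))), add(SZ, add(SSZ, SZ)))))
  step 8: S(S(S(add(add(SZ, mul(Z, Z)), add(SZ, add(SSZ, SZ))))))
  step 9: S(S(S(add(S(add(Z, mul(Z, Z))), add(SZ, add(SSZ, SZ))))))
  step 10: S(S(S(S(add(add(Z, mul(Z, Z)), add(SZ, add(SSZ, SZ)))))))
  step 11: S(S(S(S(add(mul(Z, Z), add(SZ, add(SSZ, SZ)))))))
  step 12: S(S(S(S(add(Z, add(SZ, add(SSZ, SZ)))))))
  step 13: S(S(S(S(add(SZ, add(SSZ, SZ))))))
  step 14: S(S(S(S(S(add(Z, add(SSZ, SZ)))))))
  step 15: S(S(S(S(S(add(SSZ, SZ))))))
  step 16: S(S(S(S(S(S(add(SZ, SZ)))))))
  step 17: S(S(S(S(S(S(S(add(Z, SZ))))))))
  step 18: S^8(Z)

Term B:
  start: add(add(SSSZ, SZ), add(SSSZ, SZ))
  step 1: add(S(add(SSZ, SZ)), add(SSSZ, SZ))
  step 2: S(add(add(SSZ, SZ), add(SSSZ, SZ)))
  step 3: S(add(S(add(SZ, SZ)), add(SSSZ, SZ)))
  step 4: S(S(add(add(SZ, SZ), add(SSSZ, SZ))))
  step 5: S(S(add(S(add(Z, SZ)), add(SSSZ, SZ))))
  step 6: S(S(S(add(add(Z, SZ), add(SSSZ, SZ)))))
  step 7: S(S(S(add(SZ, add(SSSZ, SZ)))))
  step 8: S(S(S(S(add(Z, add(SSSZ, SZ))))))
  step 9: S(S(S(S(add(SSSZ, SZ)))))
  step 10: S(S(S(S(S(add(SSZ, SZ))))))
  step 11: S(S(S(S(S(S(add(SZ, SZ)))))))
  step 12: S(S(S(S(S(S(S(add(Z, SZ))))))))
  step 13: S^8(Z)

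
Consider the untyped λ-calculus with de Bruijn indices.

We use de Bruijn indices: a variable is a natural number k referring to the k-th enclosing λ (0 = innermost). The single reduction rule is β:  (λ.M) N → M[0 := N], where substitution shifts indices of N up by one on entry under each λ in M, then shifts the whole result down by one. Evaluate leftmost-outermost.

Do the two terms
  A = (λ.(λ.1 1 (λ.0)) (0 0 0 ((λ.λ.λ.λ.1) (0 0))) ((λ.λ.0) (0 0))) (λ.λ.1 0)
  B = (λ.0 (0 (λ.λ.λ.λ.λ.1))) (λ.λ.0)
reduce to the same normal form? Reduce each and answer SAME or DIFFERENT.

Term A:
  start: (λ.(λ.1 1 (λ.0)) (0 0 0 ((λ.λ.λ.λ.1) (0 0))) ((λ.λ.0) (0 0))) (λ.λ.1 0)
  →1  (λ.(λ.λ.1 0) (λ.λ.1 0) (λ.0)) ((λ.λ.1 0) (λ.λ.1 0) (λ.λ.1 0) ((λ.λ.λ.λ.1) ((λ.λ.1 0) (λ.λ.1 0)))) ((λ.λ.0) ((λ.λ.1 0) (λ.λ.1 0)))
  →2  (λ.λ.1 0) (λ.λ.1 0) (λ.0) ((λ.λ.0) ((λ.λ.1 0) (λ.λ.1 0)))
  →3  (λ.(λ.λ.1 0) 0) (λ.0) ((λ.λ.0) ((λ.λ.1 0) (λ.λ.1 0)))
  →4  (λ.λ.1 0) (λ.0) ((λ.λ.0) ((λ.λ.1 0) (λ.λ.1 0)))
  →5  (λ.(λ.0) 0) ((λ.λ.0) ((λ.λ.1 0) (λ.λ.1 0)))
  →6  (λ.0) ((λ.λ.0) ((λ.λ.1 0) (λ.λ.1 0)))
  →7  (λ.λ.0) ((λ.λ.1 0) (λ.λ.1 0))
  →8  λ.0

Term B:
  start: (λ.0 (0 (λ.λ.λ.λ.λ.1))) (λ.λ.0)
  →1  (λ.λ.0) ((λ.λ.0) (λ.λ.λ.λ.λ.1))
  →2  λ.0

Answer: SAME — A ⇓ λ.0, B ⇓ λ.0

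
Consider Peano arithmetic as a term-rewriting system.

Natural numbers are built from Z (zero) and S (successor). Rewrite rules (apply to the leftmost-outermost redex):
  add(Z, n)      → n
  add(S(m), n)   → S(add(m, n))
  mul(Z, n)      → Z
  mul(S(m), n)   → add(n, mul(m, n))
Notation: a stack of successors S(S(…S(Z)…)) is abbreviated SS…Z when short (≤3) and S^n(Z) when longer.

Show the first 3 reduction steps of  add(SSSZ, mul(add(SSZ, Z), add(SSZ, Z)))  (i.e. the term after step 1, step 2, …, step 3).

  start: add(SSSZ, mul(add(SSZ, Z), add(SSZ, Z)))
  →1  S(add(SSZ, mul(add(SSZ, Z), add(SSZ, Z))))
  →2  S(S(add(SZ, mul(add(SSZ, Z), add(SSZ, Z)))))
  →3  S(S(S(add(Z, mul(add(SSZ, Z), add(SSZ, Z))))))

Answer: after 3 steps: S(S(S(add(Z, mul(add(SSZ, Z), add(SSZ, Z))))))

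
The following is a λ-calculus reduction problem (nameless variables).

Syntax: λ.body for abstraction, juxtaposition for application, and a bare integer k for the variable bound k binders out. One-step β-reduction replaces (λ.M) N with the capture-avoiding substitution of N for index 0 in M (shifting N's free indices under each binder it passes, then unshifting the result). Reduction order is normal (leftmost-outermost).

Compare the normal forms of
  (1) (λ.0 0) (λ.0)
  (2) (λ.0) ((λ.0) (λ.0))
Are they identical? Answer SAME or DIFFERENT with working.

Answer: SAME — A ⇓ λ.0, B ⇓ λ.0

Reduction:
Term A:
  start: (λ.0 0) (λ.0)
  [1] (λ.0) (λ.0)
  [2] λ.0

Term B:
  start: (λ.0) ((λ.0) (λ.0))
  [1] (λ.0) (λ.0)
  [2] λ.0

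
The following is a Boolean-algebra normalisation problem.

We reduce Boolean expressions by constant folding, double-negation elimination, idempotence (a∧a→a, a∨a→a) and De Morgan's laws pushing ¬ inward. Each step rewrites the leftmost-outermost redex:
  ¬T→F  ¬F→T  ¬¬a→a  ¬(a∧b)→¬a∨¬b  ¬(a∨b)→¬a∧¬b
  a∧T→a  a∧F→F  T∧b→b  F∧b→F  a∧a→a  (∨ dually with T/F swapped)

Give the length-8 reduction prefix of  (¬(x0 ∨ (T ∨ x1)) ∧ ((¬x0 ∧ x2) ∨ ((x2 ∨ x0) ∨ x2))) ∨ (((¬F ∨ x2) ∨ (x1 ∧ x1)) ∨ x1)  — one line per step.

Answer: after 8 steps: ((T ∨ x2) ∨ (x1 ∧ x1)) ∨ x1

Working:
  start: (¬(x0 ∨ (T ∨ x1)) ∧ ((¬x0 ∧ x2) ∨ ((x2 ∨ x0) ∨ x2))) ∨ (((¬F ∨ x2) ∨ (x1 ∧ x1)) ∨ x1)
  →1  ((¬x0 ∧ ¬(T ∨ x1)) ∧ ((¬x0 ∧ x2) ∨ ((x2 ∨ x0) ∨ x2))) ∨ (((¬F ∨ x2) ∨ (x1 ∧ x1)) ∨ x1)
  →2  ((¬x0 ∧ (¬T ∧ ¬x1)) ∧ ((¬x0 ∧ x2) ∨ ((x2 ∨ x0) ∨ x2))) ∨ (((¬F ∨ x2) ∨ (x1 ∧ x1)) ∨ x1)
  →3  ((¬x0 ∧ (F ∧ ¬x1)) ∧ ((¬x0 ∧ x2) ∨ ((x2 ∨ x0) ∨ x2))) ∨ (((¬F ∨ x2) ∨ (x1 ∧ x1)) ∨ x1)
  →4  ((¬x0 ∧ F) ∧ ((¬x0 ∧ x2) ∨ ((x2 ∨ x0) ∨ x2))) ∨ (((¬F ∨ x2) ∨ (x1 ∧ x1)) ∨ x1)
  →5  (F ∧ ((¬x0 ∧ x2) ∨ ((x2 ∨ x0) ∨ x2))) ∨ (((¬F ∨ x2) ∨ (x1 ∧ x1)) ∨ x1)
  →6  F ∨ (((¬F ∨ x2) ∨ (x1 ∧ x1)) ∨ x1)
  →7  ((¬F ∨ x2) ∨ (x1 ∧ x1)) ∨ x1
  →8  ((T ∨ x2) ∨ (x1 ∧ x1)) ∨ x1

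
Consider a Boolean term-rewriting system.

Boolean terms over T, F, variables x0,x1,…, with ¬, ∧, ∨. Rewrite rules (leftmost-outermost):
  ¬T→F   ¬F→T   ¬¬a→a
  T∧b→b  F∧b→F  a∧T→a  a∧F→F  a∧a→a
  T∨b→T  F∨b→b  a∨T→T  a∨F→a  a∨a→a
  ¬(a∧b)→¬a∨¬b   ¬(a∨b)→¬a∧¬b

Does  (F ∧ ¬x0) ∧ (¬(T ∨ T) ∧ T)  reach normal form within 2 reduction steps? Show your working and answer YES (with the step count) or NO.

  start: (F ∧ ¬x0) ∧ (¬(T ∨ T) ∧ T)
  →1  F ∧ (¬(T ∨ T) ∧ T)
  →2  F

Answer: YES — reaches normal form F in 2 ≤ 2 steps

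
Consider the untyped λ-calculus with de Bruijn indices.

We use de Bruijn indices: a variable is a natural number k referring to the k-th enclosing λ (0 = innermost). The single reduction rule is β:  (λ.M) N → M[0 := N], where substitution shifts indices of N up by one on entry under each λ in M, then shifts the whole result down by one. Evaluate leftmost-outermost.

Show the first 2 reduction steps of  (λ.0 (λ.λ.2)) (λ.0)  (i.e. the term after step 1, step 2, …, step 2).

Answer: after 2 steps: λ.λ.λ.0

Reduction:
  start: (λ.0 (λ.λ.2)) (λ.0)
  step 1: (λ.0) (λ.λ.λ.0)
  step 2: λ.λ.λ.0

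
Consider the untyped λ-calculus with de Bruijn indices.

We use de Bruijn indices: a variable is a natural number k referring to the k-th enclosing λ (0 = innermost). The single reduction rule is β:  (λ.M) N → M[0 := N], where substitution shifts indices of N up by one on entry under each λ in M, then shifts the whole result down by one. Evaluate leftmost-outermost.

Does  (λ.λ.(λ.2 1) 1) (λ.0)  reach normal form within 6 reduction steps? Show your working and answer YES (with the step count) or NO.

  start: (λ.λ.(λ.2 1) 1) (λ.0)
  →1  λ.(λ.(λ.0) 1) (λ.0)
  →2  λ.(λ.0) 0
  →3  λ.0

Answer: YES — reaches normal form λ.0 in 3 ≤ 6 steps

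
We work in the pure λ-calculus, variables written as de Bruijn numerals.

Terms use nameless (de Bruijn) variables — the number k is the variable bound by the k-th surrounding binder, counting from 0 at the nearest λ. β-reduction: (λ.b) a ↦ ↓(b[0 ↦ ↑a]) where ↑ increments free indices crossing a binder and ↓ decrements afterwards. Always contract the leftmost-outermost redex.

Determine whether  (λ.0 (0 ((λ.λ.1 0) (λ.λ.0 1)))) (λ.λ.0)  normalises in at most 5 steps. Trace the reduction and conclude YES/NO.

  start: (λ.0 (0 ((λ.λ.1 0) (λ.λ.0 1)))) (λ.λ.0)
  [1] (λ.λ.0) ((λ.λ.0) ((λ.λ.1 0) (λ.λ.0 1)))
  [2] λ.0

Answer: YES — reaches normal form λ.0 in 2 ≤ 5 steps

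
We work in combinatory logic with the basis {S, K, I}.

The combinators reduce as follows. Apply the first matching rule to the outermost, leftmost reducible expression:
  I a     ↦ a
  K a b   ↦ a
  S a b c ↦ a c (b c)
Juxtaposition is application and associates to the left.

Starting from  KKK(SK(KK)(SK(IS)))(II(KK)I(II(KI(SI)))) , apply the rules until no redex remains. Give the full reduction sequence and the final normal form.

  start: KKK(SK(KK)(SK(IS)))(II(KK)I(II(KI(SI))))
  [1] K(SK(KK)(SK(IS)))(II(KK)I(II(KI(SI))))
  [2] SK(KK)(SK(IS))
  [3] K(SK(IS))(KK(SK(IS)))
  [4] SK(IS)
  [5] SKS

Answer: normal form = SKS  (in 5 steps)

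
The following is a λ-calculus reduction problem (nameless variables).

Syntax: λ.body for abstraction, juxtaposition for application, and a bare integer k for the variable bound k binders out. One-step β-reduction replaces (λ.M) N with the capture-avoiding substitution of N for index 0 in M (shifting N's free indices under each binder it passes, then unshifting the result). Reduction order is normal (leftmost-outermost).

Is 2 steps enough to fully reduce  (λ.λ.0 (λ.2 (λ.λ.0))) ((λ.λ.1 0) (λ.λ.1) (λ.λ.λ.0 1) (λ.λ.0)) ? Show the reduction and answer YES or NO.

  start: (λ.λ.0 (λ.2 (λ.λ.0))) ((λ.λ.1 0) (λ.λ.1) (λ.λ.λ.0 1) (λ.λ.0))
  [1] λ.0 (λ.(λ.λ.1 0) (λ.λ.1) (λ.λ.λ.0 1) (λ.λ.0) (λ.λ.0))
  [2] λ.0 (λ.(λ.(λ.λ.1) 0) (λ.λ.λ.0 1) (λ.λ.0) (λ.λ.0))

Answer: NO — after 2 steps the term is λ.0 (λ.(λ.(λ.λ.1) 0) (λ.λ.λ.0 1) (λ.λ.0) (λ.λ.0)), not yet normal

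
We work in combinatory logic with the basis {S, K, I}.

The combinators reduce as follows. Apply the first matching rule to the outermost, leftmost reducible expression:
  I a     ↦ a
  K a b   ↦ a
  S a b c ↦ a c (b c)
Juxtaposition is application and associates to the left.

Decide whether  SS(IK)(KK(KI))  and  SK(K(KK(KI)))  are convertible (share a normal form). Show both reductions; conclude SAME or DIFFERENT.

Answer: SAME — A ⇓ SK(KK), B ⇓ SK(KK)

Working:
Term A:
  start: SS(IK)(KK(KI))
  [1] S(KK(KI))(IK(KK(KI)))
  [2] SK(IK(KK(KI)))
  [3] SK(K(KK(KI)))
  [4] SK(KK)

Term B:
  start: SK(K(KK(KI)))
  [1] SK(KK)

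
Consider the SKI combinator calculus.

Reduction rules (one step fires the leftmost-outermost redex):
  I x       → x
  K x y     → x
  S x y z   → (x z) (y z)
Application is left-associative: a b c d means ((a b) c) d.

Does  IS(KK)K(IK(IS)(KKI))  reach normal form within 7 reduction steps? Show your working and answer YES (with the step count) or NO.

  start: IS(KK)K(IK(IS)(KKI))
  step 1: S(KK)K(IK(IS)(KKI))
  step 2: KK(IK(IS)(KKI))(K(IK(IS)(KKI)))
  step 3: K(K(IK(IS)(KKI)))
  step 4: K(K(K(IS)(KKI)))
  step 5: K(K(IS))
  step 6: K(KS)

Answer: YES — reaches normal form K(KS) in 6 ≤ 7 steps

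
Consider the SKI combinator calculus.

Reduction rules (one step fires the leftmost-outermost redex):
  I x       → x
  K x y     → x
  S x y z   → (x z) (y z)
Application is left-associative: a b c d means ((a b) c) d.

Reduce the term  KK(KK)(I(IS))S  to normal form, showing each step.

Answer: normal form = S  (in 4 steps)

Reduction:
  start: KK(KK)(I(IS))S
  [1] K(I(IS))S
  [2] I(IS)
  [3] IS
  [4] S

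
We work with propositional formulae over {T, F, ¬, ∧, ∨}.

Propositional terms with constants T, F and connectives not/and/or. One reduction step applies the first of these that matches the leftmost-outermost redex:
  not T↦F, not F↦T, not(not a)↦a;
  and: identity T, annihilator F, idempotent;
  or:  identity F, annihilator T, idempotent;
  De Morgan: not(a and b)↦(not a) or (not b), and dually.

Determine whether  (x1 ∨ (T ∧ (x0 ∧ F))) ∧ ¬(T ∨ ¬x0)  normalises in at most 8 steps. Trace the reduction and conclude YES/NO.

  start: (x1 ∨ (T ∧ (x0 ∧ F))) ∧ ¬(T ∨ ¬x0)
  →1  (x1 ∨ (x0 ∧ F)) ∧ ¬(T ∨ ¬x0)
  →2  (x1 ∨ F) ∧ ¬(T ∨ ¬x0)
  →3  x1 ∧ ¬(T ∨ ¬x0)
  →4  x1 ∧ (¬T ∧ ¬¬x0)
  →5  x1 ∧ (F ∧ ¬¬x0)
  →6  x1 ∧ F
  →7  F

Answer: YES — reaches normal form F in 7 ≤ 8 steps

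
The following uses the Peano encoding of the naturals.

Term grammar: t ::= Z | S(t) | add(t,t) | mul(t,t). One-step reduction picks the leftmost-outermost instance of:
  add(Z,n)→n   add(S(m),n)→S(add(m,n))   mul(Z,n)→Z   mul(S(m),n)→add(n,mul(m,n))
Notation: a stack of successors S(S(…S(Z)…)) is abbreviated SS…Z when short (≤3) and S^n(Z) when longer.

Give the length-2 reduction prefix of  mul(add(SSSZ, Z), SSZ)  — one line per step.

Answer: after 2 steps: add(SSZ, mul(add(SSZ, Z), SSZ))

Reduction:
  start: mul(add(SSSZ, Z), SSZ)
  →1  mul(S(add(SSZ, Z)), SSZ)
  →2  add(SSZ, mul(add(SSZ, Z), SSZ))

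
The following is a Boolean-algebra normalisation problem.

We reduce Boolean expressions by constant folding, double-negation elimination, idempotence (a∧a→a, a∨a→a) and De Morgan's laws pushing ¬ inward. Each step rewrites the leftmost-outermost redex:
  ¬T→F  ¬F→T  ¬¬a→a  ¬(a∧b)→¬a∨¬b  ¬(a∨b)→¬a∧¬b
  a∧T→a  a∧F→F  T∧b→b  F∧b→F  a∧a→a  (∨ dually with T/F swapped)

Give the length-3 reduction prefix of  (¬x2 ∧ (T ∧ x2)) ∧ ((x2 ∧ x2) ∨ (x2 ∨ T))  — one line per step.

Answer: after 3 steps: (¬x2 ∧ x2) ∧ (x2 ∨ T)

Reduction:
  start: (¬x2 ∧ (T ∧ x2)) ∧ ((x2 ∧ x2) ∨ (x2 ∨ T))
  →1  (¬x2 ∧ x2) ∧ ((x2 ∧ x2) ∨ (x2 ∨ T))
  →2  (¬x2 ∧ x2) ∧ (x2 ∨ (x2 ∨ T))
  →3  (¬x2 ∧ x2) ∧ (x2 ∨ T)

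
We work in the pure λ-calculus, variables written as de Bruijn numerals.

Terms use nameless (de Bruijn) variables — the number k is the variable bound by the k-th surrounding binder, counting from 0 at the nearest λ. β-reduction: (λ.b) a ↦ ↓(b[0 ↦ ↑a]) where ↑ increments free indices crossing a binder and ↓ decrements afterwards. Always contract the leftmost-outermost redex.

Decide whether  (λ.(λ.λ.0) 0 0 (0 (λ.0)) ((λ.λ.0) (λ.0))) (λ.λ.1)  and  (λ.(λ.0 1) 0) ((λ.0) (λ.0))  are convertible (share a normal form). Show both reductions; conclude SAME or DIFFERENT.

Term A:
  start: (λ.(λ.λ.0) 0 0 (0 (λ.0)) ((λ.λ.0) (λ.0))) (λ.λ.1)
  [1] (λ.λ.0) (λ.λ.1) (λ.λ.1) ((λ.λ.1) (λ.0)) ((λ.λ.0) (λ.0))
  [2] (λ.0) (λ.λ.1) ((λ.λ.1) (λ.0)) ((λ.λ.0) (λ.0))
  [3] (λ.λ.1) ((λ.λ.1) (λ.0)) ((λ.λ.0) (λ.0))
  [4] (λ.(λ.λ.1) (λ.0)) ((λ.λ.0) (λ.0))
  [5] (λ.λ.1) (λ.0)
  [6] λ.λ.0

Term B:
  start: (λ.(λ.0 1) 0) ((λ.0) (λ.0))
  [1] (λ.0 ((λ.0) (λ.0))) ((λ.0) (λ.0))
  [2] (λ.0) (λ.0) ((λ.0) (λ.0))
  [3] (λ.0) ((λ.0) (λ.0))
  [4] (λ.0) (λ.0)
  [5] λ.0

Answer: DIFFERENT — A ⇓ λ.λ.0, B ⇓ λ.0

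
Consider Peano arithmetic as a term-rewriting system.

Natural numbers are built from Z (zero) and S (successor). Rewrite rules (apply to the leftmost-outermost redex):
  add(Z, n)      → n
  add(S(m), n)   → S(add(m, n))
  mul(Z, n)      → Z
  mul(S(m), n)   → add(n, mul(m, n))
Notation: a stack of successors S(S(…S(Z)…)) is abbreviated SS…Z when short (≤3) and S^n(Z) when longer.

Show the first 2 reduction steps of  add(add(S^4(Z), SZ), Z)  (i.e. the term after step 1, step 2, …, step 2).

Answer: after 2 steps: S(add(add(SSSZ, SZ), Z))

Reduction:
  start: add(add(S^4(Z), SZ), Z)
  [1] add(S(add(SSSZ, SZ)), Z)
  [2] S(add(add(SSSZ, SZ), Z))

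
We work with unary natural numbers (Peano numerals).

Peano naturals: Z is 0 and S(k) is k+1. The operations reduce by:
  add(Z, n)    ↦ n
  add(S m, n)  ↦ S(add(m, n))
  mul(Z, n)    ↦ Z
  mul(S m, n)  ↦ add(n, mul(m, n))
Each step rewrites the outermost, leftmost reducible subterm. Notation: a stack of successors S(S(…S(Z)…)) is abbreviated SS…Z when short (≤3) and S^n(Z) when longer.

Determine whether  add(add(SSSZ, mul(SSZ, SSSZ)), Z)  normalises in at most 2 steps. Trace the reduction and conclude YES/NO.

  start: add(add(SSSZ, mul(SSZ, SSSZ)), Z)
  →1  add(S(add(SSZ, mul(SSZ, SSSZ))), Z)
  →2  S(add(add(SSZ, mul(SSZ, SSSZ)), Z))

Answer: NO — after 2 steps the term is S(add(add(SSZ, mul(SSZ, SSSZ)), Z)), not yet normal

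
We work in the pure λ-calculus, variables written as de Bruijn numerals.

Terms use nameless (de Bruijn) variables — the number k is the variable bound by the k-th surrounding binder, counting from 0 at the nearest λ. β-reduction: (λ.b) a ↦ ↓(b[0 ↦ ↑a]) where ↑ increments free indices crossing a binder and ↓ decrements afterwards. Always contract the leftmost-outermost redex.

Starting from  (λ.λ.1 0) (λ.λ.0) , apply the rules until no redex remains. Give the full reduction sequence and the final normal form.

Answer: normal form = λ.λ.0  (in 2 steps)

Working:
  start: (λ.λ.1 0) (λ.λ.0)
  →1  λ.(λ.λ.0) 0
  →2  λ.λ.0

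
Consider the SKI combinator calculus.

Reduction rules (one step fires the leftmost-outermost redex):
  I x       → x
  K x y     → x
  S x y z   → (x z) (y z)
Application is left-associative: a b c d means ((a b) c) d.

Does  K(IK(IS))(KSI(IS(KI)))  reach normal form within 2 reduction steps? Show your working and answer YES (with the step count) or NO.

Answer: NO — after 2 steps the term is K(IS), not yet normal

Reduction:
  start: K(IK(IS))(KSI(IS(KI)))
  →1  IK(IS)
  →2  K(IS)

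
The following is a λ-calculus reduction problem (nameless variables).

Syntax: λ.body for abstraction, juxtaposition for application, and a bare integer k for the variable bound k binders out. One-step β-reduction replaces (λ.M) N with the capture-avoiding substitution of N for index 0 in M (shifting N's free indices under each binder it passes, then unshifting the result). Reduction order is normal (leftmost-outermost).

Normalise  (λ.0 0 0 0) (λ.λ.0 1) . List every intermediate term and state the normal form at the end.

  start: (λ.0 0 0 0) (λ.λ.0 1)
  step 1: (λ.λ.0 1) (λ.λ.0 1) (λ.λ.0 1) (λ.λ.0 1)
  step 2: (λ.0 (λ.λ.0 1)) (λ.λ.0 1) (λ.λ.0 1)
  step 3: (λ.λ.0 1) (λ.λ.0 1) (λ.λ.0 1)
  step 4: (λ.0 (λ.λ.0 1)) (λ.λ.0 1)
  step 5: (λ.λ.0 1) (λ.λ.0 1)
  step 6: λ.0 (λ.λ.0 1)

Answer: normal form = λ.0 (λ.λ.0 1)  (in 6 steps)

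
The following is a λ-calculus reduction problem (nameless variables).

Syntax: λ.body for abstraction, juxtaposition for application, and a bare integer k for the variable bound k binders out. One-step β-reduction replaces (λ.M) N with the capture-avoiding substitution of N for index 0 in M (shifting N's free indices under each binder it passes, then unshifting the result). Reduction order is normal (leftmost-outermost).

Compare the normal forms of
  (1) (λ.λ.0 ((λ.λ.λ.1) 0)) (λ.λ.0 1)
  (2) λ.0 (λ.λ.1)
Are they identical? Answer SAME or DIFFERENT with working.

Term A:
  start: (λ.λ.0 ((λ.λ.λ.1) 0)) (λ.λ.0 1)
  step 1: λ.0 ((λ.λ.λ.1) 0)
  step 2: λ.0 (λ.λ.1)

Term B:
  start: λ.0 (λ.λ.1)

Answer: SAME — A ⇓ λ.0 (λ.λ.1), B ⇓ λ.0 (λ.λ.1)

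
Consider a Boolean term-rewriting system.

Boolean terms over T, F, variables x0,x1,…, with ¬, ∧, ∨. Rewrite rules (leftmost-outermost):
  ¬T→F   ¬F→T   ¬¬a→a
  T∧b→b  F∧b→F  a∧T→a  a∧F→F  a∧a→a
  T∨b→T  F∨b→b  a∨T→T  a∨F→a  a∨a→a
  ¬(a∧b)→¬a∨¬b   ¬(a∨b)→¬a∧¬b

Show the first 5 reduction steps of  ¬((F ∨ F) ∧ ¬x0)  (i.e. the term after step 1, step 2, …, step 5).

Answer: after 5 steps: T

Reduction:
  start: ¬((F ∨ F) ∧ ¬x0)
  [1] ¬(F ∨ F) ∨ ¬¬x0
  [2] (¬F ∧ ¬F) ∨ ¬¬x0
  [3] ¬F ∨ ¬¬x0
  [4] T ∨ ¬¬x0
  [5] T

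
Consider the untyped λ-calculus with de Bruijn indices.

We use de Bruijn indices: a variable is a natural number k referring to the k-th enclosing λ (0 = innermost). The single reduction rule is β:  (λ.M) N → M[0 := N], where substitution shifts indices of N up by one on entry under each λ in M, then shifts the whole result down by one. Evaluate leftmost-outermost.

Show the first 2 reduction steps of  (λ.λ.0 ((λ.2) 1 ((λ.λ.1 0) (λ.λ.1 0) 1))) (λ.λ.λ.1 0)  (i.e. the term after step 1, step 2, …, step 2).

  start: (λ.λ.0 ((λ.2) 1 ((λ.λ.1 0) (λ.λ.1 0) 1))) (λ.λ.λ.1 0)
  step 1: λ.0 ((λ.λ.λ.λ.1 0) (λ.λ.λ.1 0) ((λ.λ.1 0) (λ.λ.1 0) (λ.λ.λ.1 0)))
  step 2: λ.0 ((λ.λ.λ.1 0) ((λ.λ.1 0) (λ.λ.1 0) (λ.λ.λ.1 0)))

Answer: after 2 steps: λ.0 ((λ.λ.λ.1 0) ((λ.λ.1 0) (λ.λ.1 0) (λ.λ.λ.1 0)))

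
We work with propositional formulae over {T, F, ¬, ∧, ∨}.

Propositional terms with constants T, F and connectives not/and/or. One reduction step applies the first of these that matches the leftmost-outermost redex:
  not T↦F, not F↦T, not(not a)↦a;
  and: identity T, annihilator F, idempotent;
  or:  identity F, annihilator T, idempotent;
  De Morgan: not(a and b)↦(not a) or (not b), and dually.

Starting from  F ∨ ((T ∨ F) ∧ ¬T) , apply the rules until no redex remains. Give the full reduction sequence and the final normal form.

  start: F ∨ ((T ∨ F) ∧ ¬T)
  →1  (T ∨ F) ∧ ¬T
  →2  T ∧ ¬T
  →3  ¬T
  →4  F

Answer: normal form = F  (in 4 steps)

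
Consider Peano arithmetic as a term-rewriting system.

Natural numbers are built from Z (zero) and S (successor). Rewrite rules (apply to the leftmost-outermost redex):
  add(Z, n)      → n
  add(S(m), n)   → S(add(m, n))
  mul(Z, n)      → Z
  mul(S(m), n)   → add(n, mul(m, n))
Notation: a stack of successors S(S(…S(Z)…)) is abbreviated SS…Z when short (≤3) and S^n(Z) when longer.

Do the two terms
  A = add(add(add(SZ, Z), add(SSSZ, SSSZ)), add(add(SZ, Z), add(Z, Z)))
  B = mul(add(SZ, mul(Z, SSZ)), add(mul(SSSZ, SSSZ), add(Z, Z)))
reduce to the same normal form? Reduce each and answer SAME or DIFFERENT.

Answer: DIFFERENT — A ⇓ S^8(Z), B ⇓ S^9(Z)

Working:
Term A:
  start: add(add(add(SZ, Z), add(SSSZ, SSSZ)), add(add(SZ, Z), add(Z, Z)))
  [1] add(add(S(add(Z, Z)), add(SSSZ, SSSZ)), add(add(SZ, Z), add(Z, Z)))
  [2] add(S(add(add(Z, Z), add(SSSZ, SSSZ))), add(add(SZ, Z), add(Z, Z)))
  [3] S(add(add(add(Z, Z), add(SSSZ, SSSZ)), add(add(SZ, Z), add(Z, Z))))
  [4] S(add(add(Z, add(SSSZ, SSSZ)), add(add(SZ, Z), add(Z, Z))))
  [5] S(add(add(SSSZ, SSSZ), add(add(SZ, Z), add(Z, Z))))
  [6] S(add(S(add(SSZ, SSSZ)), add(add(SZ, Z), add(Z, Z))))
  [7] S(S(add(add(SSZ, SSSZ), add(add(SZ, Z), add(Z, Z)))))
  [8] S(S(add(S(add(SZ, SSSZ)), add(add(SZ, Z), add(Z, Z)))))
  [9] S(S(S(add(add(SZ, SSSZ), add(add(SZ, Z), add(Z, Z))))))
  [10] S(S(S(add(S(add(Z, SSSZ)), add(add(SZ, Z), add(Z, Z))))))
  [11] S(S(S(S(add(add(Z, SSSZ), add(add(SZ, Z), add(Z, Z)))))))
  [12] S(S(S(S(add(SSSZ, add(add(SZ, Z), add(Z, Z)))))))
  [13] S(S(S(S(S(add(SSZ, add(add(SZ, Z), add(Z, Z))))))))
  [14] S(S(S(S(S(S(add(SZ, add(add(SZ, Z), add(Z, Z)))))))))
  [15] S(S(S(S(S(S(S(add(Z, add(add(SZ, Z), add(Z, Z))))))))))
  [16] S(S(S(S(S(S(S(add(add(SZ, Z), add(Z, Z)))))))))
  [17] S(S(S(S(S(S(S(add(S(add(Z, Z)), add(Z, Z)))))))))
  [18] S(S(S(S(S(S(S(S(add(add(Z, Z), add(Z, Z))))))))))
  [19] S(S(S(S(S(S(S(S(add(Z, add(Z, Z))))))))))
  [20] S(S(S(S(S(S(S(S(add(Z, Z)))))))))
  [21] S^8(Z)

Term B:
  start: mul(add(SZ, mul(Z, SSZ)), add(mul(SSSZ, SSSZ), add(Z, Z)))
  [1] mul(S(add(Z, mul(Z, SSZ))), add(mul(SSSZ, SSSZ), add(Z, Z)))
  [2] add(add(mul(SSSZ, SSSZ), add(Z, Z)), mul(add(Z, mul(Z, SSZ)), add(mul(SSSZ, SSSZ), add(Z, Z))))
  [3] add(add(add(SSSZ, mul(SSZ, SSSZ)), add(Z, Z)), mul(add(Z, mul(Z, SSZ)), add(mul(SSSZ, SSSZ), add(Z, Z))))
  [4] add(add(S(add(SSZ, mul(SSZ, SSSZ))), add(Z, Z)), mul(add(Z, mul(Z, SSZ)), add(mul(SSSZ, SSSZ), add(Z, Z))))
  [5] add(S(add(add(SSZ, mul(SSZ, SSSZ)), add(Z, Z))), mul(add(Z, mul(Z, SSZ)), add(mul(SSSZ, SSSZ), add(Z, Z))))
  [6] S(add(add(add(SSZ, mul(SSZ, SSSZ)), add(Z, Z)), mul(add(Z, mul(Z, SSZ)), add(mul(SSSZ, SSSZ), add(Z, Z)))))
  [7] S(add(add(S(add(SZ, mul(SSZ, SSSZ))), add(Z, Z)), mul(add(Z, mul(Z, SSZ)), add(mul(SSSZ, SSSZ), add(Z, Z)))))
  [8] S(add(S(add(add(SZ, mul(SSZ, SSSZ)), add(Z, Z))), mul(add(Z, mul(Z, SSZ)), add(mul(SSSZ, SSSZ), add(Z, Z)))))
  [9] S(S(add(add(add(SZ, mul(SSZ, SSSZ)), add(Z, Z)), mul(add(Z, mul(Z, SSZ)), add(mul(SSSZ, SSSZ), add(Z, Z))))))
  [10] S(S(add(add(S(add(Z, mul(SSZ, SSSZ))), add(Z, Z)), mul(add(Z, mul(Z, SSZ)), add(mul(SSSZ, SSSZ), add(Z, Z))))))
  [11] S(S(add(S(add(add(Z, mul(SSZ, SSSZ)), add(Z, Z))), mul(add(Z, mul(Z, SSZ)), add(mul(SSSZ, SSSZ), add(Z, Z))))))
  [12] S(S(S(add(add(add(Z, mul(SSZ, SSSZ)), add(Z, Z)), mul(add(Z, mul(Z, SSZ)), add(mul(SSSZ, SSSZ), add(Z, Z)))))))
  [13] S(S(S(add(add(mul(SSZ, SSSZ), add(Z, Z)), mul(add(Z, mul(Z, SSZ)), add(mul(SSSZ, SSSZ), add(Z, Z)))))))
  [14] S(S(S(add(add(add(SSSZ, mul(SZ, SSSZ)), add(Z, Z)), mul(add(Z, mul(Z, SSZ)), add(mul(SSSZ, SSSZ), add(Z, Z)))))))
  [15] S(S(S(add(add(S(add(SSZ, mul(SZ, SSSZ))), add(Z, Z)), mul(add(Z, mul(Z, SSZ)), add(mul(SSSZ, SSSZ), add(Z, Z)))))))
  [16] S(S(S(add(S(add(add(SSZ, mul(SZ, SSSZ)), add(Z, Z))), mul(add(Z, mul(Z, SSZ)), add(mul(SSSZ, SSSZ), add(Z, Z)))))))
  [17] S(S(S(S(add(add(add(SSZ, mul(SZ, SSSZ)), add(Z, Z)), mul(add(Z, mul(Z, SSZ)), add(mul(SSSZ, SSSZ), add(Z, Z))))))))
  [18] S(S(S(S(add(add(S(add(SZ, mul(SZ, SSSZ))), add(Z, Z)), mul(add(Z, mul(Z, SSZ)), add(mul(SSSZ, SSSZ), add(Z, Z))))))))
  [19] S(S(S(S(add(S(add(add(SZ, mul(SZ, SSSZ)), add(Z, Z))), mul(add(Z, mul(Z, SSZ)), add(mul(SSSZ, SSSZ), add(Z, Z))))))))
  [20] S(S(S(S(S(add(add(add(SZ, mul(SZ, SSSZ)), add(Z, Z)), mul(add(Z, mul(Z, SSZ)), add(mul(SSSZ, SSSZ), add(Z, Z)))))))))
  [21] S(S(S(S(S(add(add(S(add(Z, mul(SZ, SSSZ))), add(Z, Z)), mul(add(Z, mul(Z, SSZ)), add(mul(SSSZ, SSSZ), add(Z, Z)))))))))
  [22] S(S(S(S(S(add(S(add(add(Z, mul(SZ, SSSZ)), add(Z, Z))), mul(add(Z, mul(Z, SSZ)), add(mul(SSSZ, SSSZ), add(Z, Z)))))))))
  [23] S(S(S(S(S(S(add(add(add(Z, mul(SZ, SSSZ)), add(Z, Z)), mul(add(Z, mul(Z, SSZ)), add(mul(SSSZ, SSSZ), add(Z, Z))))))))))
  [24] S(S(S(S(S(S(add(add(mul(SZ, SSSZ), add(Z, Z)), mul(add(Z, mul(Z, SSZ)), add(mul(SSSZ, SSSZ), add(Z, Z))))))))))
  [25] S(S(S(S(S(S(add(add(add(SSSZ, mul(Z, SSSZ)), add(Z, Z)), mul(add(Z, mul(Z, SSZ)), add(mul(SSSZ, SSSZ), add(Z, Z))))))))))
  [26] S(S(S(S(S(S(add(add(S(add(SSZ, mul(Z, SSSZ))), add(Z, Z)), mul(add(Z, mul(Z, SSZ)), add(mul(SSSZ, SSSZ), add(Z, Z))))))))))
  [27] S(S(S(S(S(S(add(S(add(add(SSZ, mul(Z, SSSZ)), add(Z, Z))), mul(add(Z, mul(Z, SSZ)), add(mul(SSSZ, SSSZ), add(Z, Z))))))))))
  [28] S(S(S(S(S(S(S(add(add(add(SSZ, mul(Z, SSSZ)), add(Z, Z)), mul(add(Z, mul(Z, SSZ)), add(mul(SSSZ, SSSZ), add(Z, Z)))))))))))
  [29] S(S(S(S(S(S(S(add(add(S(add(SZ, mul(Z, SSSZ))), add(Z, Z)), mul(add(Z, mul(Z, SSZ)), add(mul(SSSZ, SSSZ), add(Z, Z)))))))))))
  [30] S(S(S(S(S(S(S(add(S(add(add(SZ, mul(Z, SSSZ)), add(Z, Z))), mul(add(Z, mul(Z, SSZ)), add(mul(SSSZ, SSSZ), add(Z, Z)))))))))))
  [31] S(S(S(S(S(S(S(S(add(add(add(SZ, mul(Z, SSSZ)), add(Z, Z)), mul(add(Z, mul(Z, SSZ)), add(mul(SSSZ, SSSZ), add(Z, Z))))))))))))
  [32] S(S(S(S(S(S(S(S(add(add(S(add(Z, mul(Z, SSSZ))), add(Z, Z)), mul(add(Z, mul(Z, SSZ)), add(mul(SSSZ, SSSZ), add(Z, Z))))))))))))
  [33] S(S(S(S(S(S(S(S(add(S(add(add(Z, mul(Z, SSSZ)), add(Z, Z))), mul(add(Z, mul(Z, SSZ)), add(mul(SSSZ, SSSZ), add(Z, Z))))))))))))
  [34] S(S(S(S(S(S(S(S(S(add(add(add(Z, mul(Z, SSSZ)), add(Z, Z)), mul(add(Z, mul(Z, SSZ)), add(mul(SSSZ, SSSZ), add(Z, Z)))))))))))))
  [35] S(S(S(S(S(S(S(S(S(add(add(mul(Z, SSSZ), add(Z, Z)), mul(add(Z, mul(Z, SSZ)), add(mul(SSSZ, SSSZ), add(Z, Z)))))))))))))
  [36] S(S(S(S(S(S(S(S(S(add(add(Z, add(Z, Z)), mul(add(Z, mul(Z, SSZ)), add(mul(SSSZ, SSSZ), add(Z, Z)))))))))))))
  [37] S(S(S(S(S(S(S(S(S(add(add(Z, Z), mul(add(Z, mul(Z, SSZ)), add(mul(SSSZ, SSSZ), add(Z, Z)))))))))))))
  [38] S(S(S(S(S(S(S(S(S(add(Z, mul(add(Z, mul(Z, SSZ)), add(mul(SSSZ, SSSZ), add(Z, Z)))))))))))))
  [39] S(S(S(S(S(S(S(S(S(mul(add(Z, mul(Z, SSZ)), add(mul(SSSZ, SSSZ), add(Z, Z))))))))))))
  [40] S(S(S(S(S(S(S(S(S(mul(mul(Z, SSZ), add(mul(SSSZ, SSSZ), add(Z, Z))))))))))))
  [41] S(S(S(S(S(S(S(S(S(mul(Z, add(mul(SSSZ, SSSZ), add(Z, Z))))))))))))
  [42] S^9(Z)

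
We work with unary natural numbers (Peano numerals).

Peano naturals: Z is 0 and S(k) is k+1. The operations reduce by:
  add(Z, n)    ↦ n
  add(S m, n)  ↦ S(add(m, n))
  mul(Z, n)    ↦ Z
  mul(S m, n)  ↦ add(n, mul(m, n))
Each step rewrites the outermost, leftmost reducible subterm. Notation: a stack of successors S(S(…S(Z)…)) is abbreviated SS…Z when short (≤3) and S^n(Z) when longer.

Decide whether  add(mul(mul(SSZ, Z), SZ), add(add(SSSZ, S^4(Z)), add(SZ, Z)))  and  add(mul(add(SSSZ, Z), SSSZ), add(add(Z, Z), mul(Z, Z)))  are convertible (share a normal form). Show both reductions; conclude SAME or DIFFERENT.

Answer: DIFFERENT — A ⇓ S^8(Z), B ⇓ S^9(Z)

Working:
Term A:
  start: add(mul(mul(SSZ, Z), SZ), add(add(SSSZ, S^4(Z)), add(SZ, Z)))
  [1] add(mul(add(Z, mul(SZ, Z)), SZ), add(add(SSSZ, S^4(Z)), add(SZ, Z)))
  [2] add(mul(mul(SZ, Z), SZ), add(add(SSSZ, S^4(Z)), add(SZ, Z)))
  [3] add(mul(add(Z, mul(Z, Z)), SZ), add(add(SSSZ, S^4(Z)), add(SZ, Z)))
  [4] add(mul(mul(Z, Z), SZ), add(add(SSSZ, S^4(Z)), add(SZ, Z)))
  [5] add(mul(Z, SZ), add(add(SSSZ, S^4(Z)), add(SZ, Z)))
  [6] add(Z, add(add(SSSZ, S^4(Z)), add(SZ, Z)))
  [7] add(add(SSSZ, S^4(Z)), add(SZ, Z))
  [8] add(S(add(SSZ, S^4(Z))), add(SZ, Z))
  [9] S(add(add(SSZ, S^4(Z)), add(SZ, Z)))
  [10] S(add(S(add(SZ, S^4(Z))), add(SZ, Z)))
  [11] S(S(add(add(SZ, S^4(Z)), add(SZ, Z))))
  [12] S(S(add(S(add(Z, S^4(Z))), add(SZ, Z))))
  [13] S(S(S(add(add(Z, S^4(Z)), add(SZ, Z)))))
  [14] S(S(S(add(S^4(Z), add(SZ, Z)))))
  [15] S(S(S(S(add(SSSZ, add(SZ, Z))))))
  [16] S(S(S(S(S(add(SSZ, add(SZ, Z)))))))
  [17] S(S(S(S(S(S(add(SZ, add(SZ, Z))))))))
  [18] S(S(S(S(S(S(S(add(Z, add(SZ, Z)))))))))
  [19] S(S(S(S(S(S(S(add(SZ, Z))))))))
  [20] S(S(S(S(S(S(S(S(add(Z, Z)))))))))
  [21] S^8(Z)

Term B:
  start: add(mul(add(SSSZ, Z), SSSZ), add(add(Z, Z), mul(Z, Z)))
  [1] add(mul(S(add(SSZ, Z)), SSSZ), add(add(Z, Z), mul(Z, Z)))
  [2] add(add(SSSZ, mul(add(SSZ, Z), SSSZ)), add(add(Z, Z), mul(Z, Z)))
  [3] add(S(add(SSZ, mul(add(SSZ, Z), SSSZ))), add(add(Z, Z), mul(Z, Z)))
  [4] S(add(add(SSZ, mul(add(SSZ, Z), SSSZ)), add(add(Z, Z), mul(Z, Z))))
  [5] S(add(S(add(SZ, mul(add(SSZ, Z), SSSZ))), add(add(Z, Z), mul(Z, Z))))
  [6] S(S(add(add(SZ, mul(add(SSZ, Z), SSSZ)), add(add(Z, Z), mul(Z, Z)))))
  [7] S(S(add(S(add(Z, mul(add(SSZ, Z), SSSZ))), add(add(Z, Z), mul(Z, Z)))))
  [8] S(S(S(add(add(Z, mul(add(SSZ, Z), SSSZ)), add(add(Z, Z), mul(Z, Z))))))
  [9] S(S(S(add(mul(add(SSZ, Z), SSSZ), add(add(Z, Z), mul(Z, Z))))))
  [10] S(S(S(add(mul(S(add(SZ, Z)), SSSZ), add(add(Z, Z), mul(Z, Z))))))
  [11] S(S(S(add(add(SSSZ, mul(add(SZ, Z), SSSZ)), add(add(Z, Z), mul(Z, Z))))))
  [12] S(S(S(add(S(add(SSZ, mul(add(SZ, Z), SSSZ))), add(add(Z, Z), mul(Z, Z))))))
  [13] S(S(S(S(add(add(SSZ, mul(add(SZ, Z), SSSZ)), add(add(Z, Z), mul(Z, Z)))))))
  [14] S(S(S(S(add(S(add(SZ, mul(add(SZ, Z), SSSZ))), add(add(Z, Z), mul(Z, Z)))))))
  [15] S(S(S(S(S(add(add(SZ, mul(add(SZ, Z), SSSZ)), add(add(Z, Z), mul(Z, Z))))))))
  [16] S(S(S(S(S(add(S(add(Z, mul(add(SZ, Z), SSSZ))), add(add(Z, Z), mul(Z, Z))))))))
  [17] S(S(S(S(S(S(add(add(Z, mul(add(SZ, Z), SSSZ)), add(add(Z, Z), mul(Z, Z)))))))))
  [18] S(S(S(S(S(S(add(mul(add(SZ, Z), SSSZ), add(add(Z, Z), mul(Z, Z)))))))))
  [19] S(S(S(S(S(S(add(mul(S(add(Z, Z)), SSSZ), add(add(Z, Z), mul(Z, Z)))))))))
  [20] S(S(S(S(S(S(add(add(SSSZ, mul(add(Z, Z), SSSZ)), add(add(Z, Z), mul(Z, Z)))))))))
  [21] S(S(S(S(S(S(add(S(add(SSZ, mul(add(Z, Z), SSSZ))), add(add(Z, Z), mul(Z, Z)))))))))
  [22] S(S(S(S(S(S(S(add(add(SSZ, mul(add(Z, Z), SSSZ)), add(add(Z, Z), mul(Z, Z))))))))))
  [23] S(S(S(S(S(S(S(add(S(add(SZ, mul(add(Z, Z), SSSZ))), add(add(Z, Z), mul(Z, Z))))))))))
  [24] S(S(S(S(S(S(S(S(add(add(SZ, mul(add(Z, Z), SSSZ)), add(add(Z, Z), mul(Z, Z)))))))))))
  [25] S(S(S(S(S(S(S(S(add(S(add(Z, mul(add(Z, Z), SSSZ))), add(add(Z, Z), mul(Z, Z)))))))))))
  [26] S(S(S(S(S(S(S(S(S(add(add(Z, mul(add(Z, Z), SSSZ)), add(add(Z, Z), mul(Z, Z))))))))))))
  [27] S(S(S(S(S(S(S(S(S(add(mul(add(Z, Z), SSSZ), add(add(Z, Z), mul(Z, Z))))))))))))
  [28] S(S(S(S(S(S(S(S(S(add(mul(Z, SSSZ), add(add(Z, Z), mul(Z, Z))))))))))))
  [29] S(S(S(S(S(S(S(S(S(add(Z, add(add(Z, Z), mul(Z, Z))))))))))))
  [30] S(S(S(S(S(S(S(S(S(add(add(Z, Z), mul(Z, Z)))))))))))
  [31] S(S(S(S(S(S(S(S(S(add(Z, mul(Z, Z)))))))))))
  [32] S(S(S(S(S(S(S(S(S(mul(Z, Z))))))))))
  [33] S^9(Z)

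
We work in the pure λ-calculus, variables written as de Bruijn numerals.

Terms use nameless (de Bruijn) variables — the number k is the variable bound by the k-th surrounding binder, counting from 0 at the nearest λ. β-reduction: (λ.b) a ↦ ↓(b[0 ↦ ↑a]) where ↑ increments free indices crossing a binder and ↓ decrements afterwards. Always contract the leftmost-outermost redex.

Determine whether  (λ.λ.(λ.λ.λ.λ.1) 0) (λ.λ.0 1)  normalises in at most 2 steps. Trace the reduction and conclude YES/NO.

  start: (λ.λ.(λ.λ.λ.λ.1) 0) (λ.λ.0 1)
  →1  λ.(λ.λ.λ.λ.1) 0
  →2  λ.λ.λ.λ.1

Answer: YES — reaches normal form λ.λ.λ.λ.1 in 2 ≤ 2 steps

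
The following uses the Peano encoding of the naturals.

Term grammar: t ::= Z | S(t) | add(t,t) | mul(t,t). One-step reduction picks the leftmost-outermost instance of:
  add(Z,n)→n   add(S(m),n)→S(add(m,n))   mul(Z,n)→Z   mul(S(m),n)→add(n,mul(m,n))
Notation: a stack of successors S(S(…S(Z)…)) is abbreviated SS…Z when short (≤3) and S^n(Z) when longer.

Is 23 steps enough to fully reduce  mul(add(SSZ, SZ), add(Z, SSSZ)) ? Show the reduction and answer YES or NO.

Answer: YES — reaches normal form S^9(Z) in 22 ≤ 23 steps

Working:
  start: mul(add(SSZ, SZ), add(Z, SSSZ))
  →1  mul(S(add(SZ, SZ)), add(Z, SSSZ))
  →2  add(add(Z, SSSZ), mul(add(SZ, SZ), add(Z, SSSZ)))
  →3  add(SSSZ, mul(add(SZ, SZ), add(Z, SSSZ)))
  →4  S(add(SSZ, mul(add(SZ, SZ), add(Z, SSSZ))))
  →5  S(S(add(SZ, mul(add(SZ, SZ), add(Z, SSSZ)))))
  →6  S(S(S(add(Z, mul(add(SZ, SZ), add(Z, SSSZ))))))
  →7  S(S(S(mul(add(SZ, SZ), add(Z, SSSZ)))))
  →8  S(S(S(mul(S(add(Z, SZ)), add(Z, SSSZ)))))
  →9  S(S(S(add(add(Z, SSSZ), mul(add(Z, SZ), add(Z, SSSZ))))))
  →10  S(S(S(add(SSSZ, mul(add(Z, SZ), add(Z, SSSZ))))))
  →11  S(S(S(S(add(SSZ, mul(add(Z, SZ), add(Z, SSSZ)))))))
  →12  S(S(S(S(S(add(SZ, mul(add(Z, SZ), add(Z, SSSZ))))))))
  →13  S(S(S(S(S(S(add(Z, mul(add(Z, SZ), add(Z, SSSZ)))))))))
  →14  S(S(S(S(S(S(mul(add(Z, SZ), add(Z, SSSZ))))))))
  →15  S(S(S(S(S(S(mul(SZ, add(Z, SSSZ))))))))
  →16  S(S(S(S(S(S(add(add(Z, SSSZ), mul(Z, add(Z, SSSZ)))))))))
  →17  S(S(S(S(S(S(add(SSSZ, mul(Z, add(Z, SSSZ)))))))))
  →18  S(S(S(S(S(S(S(add(SSZ, mul(Z, add(Z, SSSZ))))))))))
  →19  S(S(S(S(S(S(S(S(add(SZ, mul(Z, add(Z, SSSZ)))))))))))
  →20  S(S(S(S(S(S(S(S(S(add(Z, mul(Z, add(Z, SSSZ))))))))))))
  →21  S(S(S(S(S(S(S(S(S(mul(Z, add(Z, SSSZ)))))))))))
  →22  S^9(Z)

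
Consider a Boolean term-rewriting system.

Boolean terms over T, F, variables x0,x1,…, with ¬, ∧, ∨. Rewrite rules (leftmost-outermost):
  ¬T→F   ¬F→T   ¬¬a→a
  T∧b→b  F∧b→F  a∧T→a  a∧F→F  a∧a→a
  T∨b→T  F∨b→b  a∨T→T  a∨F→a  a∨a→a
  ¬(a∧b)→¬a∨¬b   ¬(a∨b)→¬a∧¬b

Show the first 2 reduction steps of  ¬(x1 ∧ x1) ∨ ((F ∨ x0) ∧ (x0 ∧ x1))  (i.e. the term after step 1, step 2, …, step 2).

Answer: after 2 steps: ¬x1 ∨ ((F ∨ x0) ∧ (x0 ∧ x1))

Working:
  start: ¬(x1 ∧ x1) ∨ ((F ∨ x0) ∧ (x0 ∧ x1))
  [1] (¬x1 ∨ ¬x1) ∨ ((F ∨ x0) ∧ (x0 ∧ x1))
  [2] ¬x1 ∨ ((F ∨ x0) ∧ (x0 ∧ x1))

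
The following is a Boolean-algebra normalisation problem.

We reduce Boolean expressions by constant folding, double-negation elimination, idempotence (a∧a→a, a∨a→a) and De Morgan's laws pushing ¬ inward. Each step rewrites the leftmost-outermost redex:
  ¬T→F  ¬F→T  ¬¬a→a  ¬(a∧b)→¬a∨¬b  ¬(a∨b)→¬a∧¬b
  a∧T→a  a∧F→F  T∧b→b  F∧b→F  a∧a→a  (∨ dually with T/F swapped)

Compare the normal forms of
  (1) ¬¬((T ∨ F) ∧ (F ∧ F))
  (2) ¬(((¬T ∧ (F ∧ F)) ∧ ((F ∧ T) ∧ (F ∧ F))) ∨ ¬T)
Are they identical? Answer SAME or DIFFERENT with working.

Answer: DIFFERENT — A ⇓ F, B ⇓ T

Derivation:
Term A:
  start: ¬¬((T ∨ F) ∧ (F ∧ F))
  →1  (T ∨ F) ∧ (F ∧ F)
  →2  T ∧ (F ∧ F)
  →3  F ∧ F
  →4  F

Term B:
  start: ¬(((¬T ∧ (F ∧ F)) ∧ ((F ∧ T) ∧ (F ∧ F))) ∨ ¬T)
  →1  ¬((¬T ∧ (F ∧ F)) ∧ ((F ∧ T) ∧ (F ∧ F))) ∧ ¬¬T
  →2  (¬(¬T ∧ (F ∧ F)) ∨ ¬((F ∧ T) ∧ (F ∧ F))) ∧ ¬¬T
  →3  ((¬¬T ∨ ¬(F ∧ F)) ∨ ¬((F ∧ T) ∧ (F ∧ F))) ∧ ¬¬T
  →4  ((T ∨ ¬(F ∧ F)) ∨ ¬((F ∧ T) ∧ (F ∧ F))) ∧ ¬¬T
  →5  (T ∨ ¬((F ∧ T) ∧ (F ∧ F))) ∧ ¬¬T
  →6  T ∧ ¬¬T
  →7  ¬¬T
  →8  T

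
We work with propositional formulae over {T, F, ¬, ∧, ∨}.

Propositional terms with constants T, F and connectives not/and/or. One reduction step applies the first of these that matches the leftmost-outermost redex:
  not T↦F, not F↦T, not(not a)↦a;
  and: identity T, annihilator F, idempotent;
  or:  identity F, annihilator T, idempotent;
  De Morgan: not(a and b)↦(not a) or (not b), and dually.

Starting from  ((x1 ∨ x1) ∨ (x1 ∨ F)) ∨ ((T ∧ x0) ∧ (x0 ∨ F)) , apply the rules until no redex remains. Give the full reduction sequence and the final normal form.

Answer: normal form = x1 ∨ x0  (in 6 steps)

Derivation:
  start: ((x1 ∨ x1) ∨ (x1 ∨ F)) ∨ ((T ∧ x0) ∧ (x0 ∨ F))
  step 1: (x1 ∨ (x1 ∨ F)) ∨ ((T ∧ x0) ∧ (x0 ∨ F))
  step 2: (x1 ∨ x1) ∨ ((T ∧ x0) ∧ (x0 ∨ F))
  step 3: x1 ∨ ((T ∧ x0) ∧ (x0 ∨ F))
  step 4: x1 ∨ (x0 ∧ (x0 ∨ F))
  step 5: x1 ∨ (x0 ∧ x0)
  step 6: x1 ∨ x0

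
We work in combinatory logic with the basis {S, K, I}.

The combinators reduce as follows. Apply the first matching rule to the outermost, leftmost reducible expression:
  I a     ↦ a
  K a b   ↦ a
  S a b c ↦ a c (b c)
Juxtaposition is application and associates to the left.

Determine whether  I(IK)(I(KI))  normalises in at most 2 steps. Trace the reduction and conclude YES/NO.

  start: I(IK)(I(KI))
  →1  IK(I(KI))
  →2  K(I(KI))

Answer: NO — after 2 steps the term is K(I(KI)), not yet normal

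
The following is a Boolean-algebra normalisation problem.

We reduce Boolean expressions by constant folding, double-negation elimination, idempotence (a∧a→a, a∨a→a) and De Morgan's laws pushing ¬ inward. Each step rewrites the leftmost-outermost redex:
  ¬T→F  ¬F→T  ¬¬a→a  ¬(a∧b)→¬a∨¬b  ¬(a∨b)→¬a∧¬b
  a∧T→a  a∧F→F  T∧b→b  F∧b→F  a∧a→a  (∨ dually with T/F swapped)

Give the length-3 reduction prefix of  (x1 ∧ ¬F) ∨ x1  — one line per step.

Answer: after 3 steps: x1

Derivation:
  start: (x1 ∧ ¬F) ∨ x1
  step 1: (x1 ∧ T) ∨ x1
  step 2: x1 ∨ x1
  step 3: x1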